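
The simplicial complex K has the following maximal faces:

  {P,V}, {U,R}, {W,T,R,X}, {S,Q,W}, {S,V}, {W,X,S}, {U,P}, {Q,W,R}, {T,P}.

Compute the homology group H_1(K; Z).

Order the vertices as P < Q < R < S < T < U < V < W < X. Listing each simplex with vertices in this order, K has dimension 3 with simplices:

  0-simplices (9): P, Q, R, S, T, U, V, W, X
  1-simplices (16): PT, PU, PV, QR, QS, QW, RT, RU, RW, RX, SV, SW, SX, TW, TX, WX
  2-simplices (7): QRW, QSW, RTW, RTX, RWX, SWX, TWX
  3-simplices (1): RTWX

Hence C_0 ≅ Z^9, C_1 ≅ Z^16, C_2 ≅ Z^7, C_3 ≅ Z^1.

Boundary ∂_1: C_1 → C_0 is given by ∂[p,q] = [q] − [p]. For instance
  ∂RW = W − R.
The 9×16 boundary matrix has rank 8 and Smith normal form diag(1,1,1,1,1,1,1,1).

∂_2: C_2 → C_1 acts by ∂[p,q,r] = [q,r] − [p,r] + [p,q]. For instance
  ∂SWX = WX − SX + SW,
  ∂RTX = TX − RX + RT.
This gives a 16×7 integer matrix of rank 6; reducing to Smith normal form yields diagonal entries (1,1,1,1,1,1).

The boundary map ∂_3: C_3 → C_2 sends each 3-simplex σ to the alternating sum Σ_i (−1)^i (σ with its i-th vertex removed). For instance
  ∂RTWX = TWX − RWX + RTX − RTW.
This gives a 7×1 integer matrix of rank 1; reducing to Smith normal form yields diagonal entries (1).

Reading off H_k = ker ∂_k / im ∂_{k+1}:

  H_1: rank ker ∂_1 − rank ∂_2 = (16 − 8) − 6 = 2, and the invariant factors of ∂_2 are all 1, so H_1 = Z^2.

H_1 = Z^2.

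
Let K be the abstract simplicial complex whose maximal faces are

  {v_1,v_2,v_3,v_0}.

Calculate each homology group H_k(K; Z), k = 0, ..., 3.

H_0 = Z,  H_1 = 0,  H_2 = 0,  H_3 = 0.

Fix the vertex order v_0 < v_1 < v_2 < v_3 and write every simplex with vertices in increasing order. Then dim K = 3 and the simplices of K are:

  0-simplices (4): [v_0], [v_1], [v_2], [v_3]
  1-simplices (6): [v_0,v_1], [v_0,v_2], [v_0,v_3], [v_1,v_2], [v_1,v_3], [v_2,v_3]
  2-simplices (4): [v_0,v_1,v_2], [v_0,v_1,v_3], [v_0,v_2,v_3], [v_1,v_2,v_3]
  3-simplices (1): [v_0,v_1,v_2,v_3]

Hence C_0 ≅ Z^4, C_1 ≅ Z^6, C_2 ≅ Z^4, C_3 ≅ Z^1.

The boundary map ∂_1: C_1 → C_0 is given by ∂[p,q] = [q] − [p]. For instance
  ∂[v_0,v_1] = [v_1] − [v_0].
This gives a 4×6 integer matrix of rank 3; reducing to Smith normal form yields diagonal entries (1,1,1).

Boundary ∂_2: C_2 → C_1 maps a triangle to the signed sum of its edges. For instance
  ∂[v_0,v_2,v_3] = [v_2,v_3] − [v_0,v_3] + [v_0,v_2],
  ∂[v_1,v_2,v_3] = [v_2,v_3] − [v_1,v_3] + [v_1,v_2].
As a 6×4 matrix over Z this has rank 3, with invariant factors (1,1,1).

∂_3: C_3 → C_2 sends each 3-simplex σ to the alternating sum Σ_i (−1)^i (σ with its i-th vertex removed). For instance
  ∂[v_0,v_1,v_2,v_3] = [v_1,v_2,v_3] − [v_0,v_2,v_3] + [v_0,v_1,v_3] − [v_0,v_1,v_2].
The resulting 4×1 matrix has rank 1, and its Smith normal form has invariant factors (1).

Computing H_k = (kernel of ∂_k) / (image of ∂_{k+1}):

  H_0: rank C_0 − rank ∂_1 = 4 − 3 = 1, and the invariant factors of ∂_1 are all 1, so H_0 ≅ Z.
  H_1: rank ker ∂_1 − rank ∂_2 = (6 − 3) − 3 = 0, and the invariant factors of ∂_2 are all 1, so H_1 ≅ 0.
  H_2: rank ker ∂_2 − rank ∂_3 = (4 − 3) − 1 = 0, and the invariant factors of ∂_3 are all 1, so H_2 ≅ 0.
  H_3: rank ker ∂_3 − rank ∂_4 = (1 − 1) − 0 = 0, and there is no ∂_4, so H_3 ≅ 0.

(K is a triangulation of the 3-simplex.)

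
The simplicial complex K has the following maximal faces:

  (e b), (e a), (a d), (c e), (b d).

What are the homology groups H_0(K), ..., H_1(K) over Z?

H_0 ≅ Z,  H_1 ≅ Z.

Order the vertices as a < b < c < d < e. Listing each simplex with vertices in this order, K has dimension 1 with simplices:

  0-simplices (5): a, b, c, d, e
  1-simplices (5): ad, ae, bd, be, ce

so the chain groups are C_0 ≅ Z^5, C_1 ≅ Z^5.

Boundary ∂_1: C_1 → C_0 maps an edge to its endpoints' difference, ∂[p,q] = q − p.
The 5×5 boundary matrix has rank 4 and Smith normal form diag(1,1,1,1).

Reading off H_k = ker ∂_k / im ∂_{k+1}:

  H_0: rank C_0 − rank ∂_1 = 5 − 4 = 1, and the invariant factors of ∂_1 are all 1, so H_0 = Z.
  H_1: rank ker ∂_1 − rank ∂_2 = (5 − 4) − 0 = 1, and there is no ∂_2, so H_1 = Z.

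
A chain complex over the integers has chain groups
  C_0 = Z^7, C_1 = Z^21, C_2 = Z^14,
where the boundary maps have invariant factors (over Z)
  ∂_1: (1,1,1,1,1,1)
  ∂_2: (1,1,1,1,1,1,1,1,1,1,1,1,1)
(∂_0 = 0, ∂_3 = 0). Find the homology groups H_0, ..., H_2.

H_0: b_0 = 7 − 0 − 6 = 1; torsion from ∂_1 factors > 1: none. So H_0 = Z.
H_1: b_1 = 21 − 6 − 13 = 2; torsion from ∂_2 factors > 1: none. So H_1 = Z^2.
H_2: b_2 = 14 − 13 − 0 = 1; torsion from ∂_3 factors > 1: none. So H_2 = Z.

H_0 = Z,  H_1 = Z^2,  H_2 = Z.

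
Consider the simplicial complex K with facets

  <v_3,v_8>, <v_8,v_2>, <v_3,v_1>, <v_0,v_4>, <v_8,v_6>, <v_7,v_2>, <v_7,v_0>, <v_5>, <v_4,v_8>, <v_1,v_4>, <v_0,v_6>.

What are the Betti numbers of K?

Take the total order v_0 < v_1 < v_2 < v_3 < v_4 < v_5 < v_6 < v_7 < v_8 on the vertex set. Then K (dimension 1) consists of the simplices:

  0-simplices (9): [v_0], [v_1], [v_2], [v_3], [v_4], [v_5], [v_6], [v_7], [v_8]
  1-simplices (10): [v_0,v_4], [v_0,v_6], [v_0,v_7], [v_1,v_3], [v_1,v_4], [v_2,v_7], [v_2,v_8], [v_3,v_8], [v_4,v_8], [v_6,v_8]

Hence C_0 ≅ Z^9, C_1 ≅ Z^10.

Boundary ∂_1: C_1 → C_0 sends each edge [p,q] (with p < q) to q − p.
This gives a 9×10 integer matrix of rank 7; reducing to Smith normal form yields diagonal entries (1,1,1,1,1,1,1).

Now H_k = ker ∂_k / im ∂_{k+1}, so:

  H_0: rank C_0 − rank ∂_1 = 9 − 7 = 2, and the invariant factors of ∂_1 are all 1, so H_0 = Z^2.
  H_1: rank ker ∂_1 − rank ∂_2 = (10 − 7) − 0 = 3, and there is no ∂_2, so H_1 = Z^3.

As a check, the Euler characteristic is 9 − 10 = -1, which agrees with 2 − 3 = -1.

Hence the Betti numbers are b_0 = 2, b_1 = 3.

b_0 = 2, b_1 = 3.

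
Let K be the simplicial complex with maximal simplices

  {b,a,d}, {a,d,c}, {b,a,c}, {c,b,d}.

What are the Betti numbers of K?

K has 4 vertices, 6 edges, 4 triangles.
rank ∂_0 = 0, rank ∂_1 = 3 ⇒ b_0 = 4 − 0 − 3 = 1; all invariant factors of ∂_1 are 1 so no torsion. So H_0 ≅ Z.
rank ∂_1 = 3, rank ∂_2 = 3 ⇒ b_1 = 6 − 3 − 3 = 0; all invariant factors of ∂_2 are 1 so no torsion. So H_1 ≅ 0.
rank ∂_2 = 3, rank ∂_3 = 0 ⇒ b_2 = 4 − 3 − 0 = 1. So H_2 ≅ Z.

b_0 = 1, b_1 = 0, b_2 = 1.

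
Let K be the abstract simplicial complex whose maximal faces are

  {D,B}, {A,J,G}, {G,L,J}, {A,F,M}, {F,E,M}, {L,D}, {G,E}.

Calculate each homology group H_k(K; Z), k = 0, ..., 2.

Order the vertices as A < B < D < E < F < G < J < L < M. Listing each simplex with vertices in this order, K has dimension 2 with simplices:

  0-simplices (9): A, B, D, E, F, G, J, L, M
  1-simplices (13): AF, AG, AJ, AM, BD, DL, EF, EG, EM, FM, GJ, GL, JL
  2-simplices (4): AFM, AGJ, EFM, GJL

so the chain groups are C_0 ≅ Z^9, C_1 ≅ Z^13, C_2 ≅ Z^4.

The boundary map ∂_1: C_1 → C_0 sends each edge [p,q] (with p < q) to q − p. For instance
  ∂AJ = J − A.
As a 9×13 matrix over Z this has rank 8, with invariant factors (1,1,1,1,1,1,1,1).

Boundary ∂_2: C_2 → C_1 sends each 2-simplex [p,q,r] to [q,r] − [p,r] + [p,q]. For instance
  ∂AGJ = GJ − AJ + AG,
  ∂AFM = FM − AM + AF.
This gives a 13×4 integer matrix of rank 4; reducing to Smith normal form yields diagonal entries (1,1,1,1).

Computing H_k = (kernel of ∂_k) / (image of ∂_{k+1}):

  H_0: rank C_0 − rank ∂_1 = 9 − 8 = 1, and the invariant factors of ∂_1 are all 1, so H_0 = Z.
  H_1: rank ker ∂_1 − rank ∂_2 = (13 − 8) − 4 = 1, and the invariant factors of ∂_2 are all 1, so H_1 = Z.
  H_2: rank ker ∂_2 − rank ∂_3 = (4 − 4) − 0 = 0, and there is no ∂_3, so H_2 = 0.

H_0 ≅ Z,  H_1 ≅ Z,  H_2 = 0.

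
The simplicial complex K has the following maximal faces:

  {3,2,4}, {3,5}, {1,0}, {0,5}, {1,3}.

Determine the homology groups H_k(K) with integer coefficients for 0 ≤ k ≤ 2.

We work with the vertex ordering 0 < 1 < 2 < 3 < 4 < 5. The simplices of K, each written with vertices in increasing order, are:

  0-simplices (6): [0], [1], [2], [3], [4], [5]
  1-simplices (7): [0,1], [0,5], [1,3], [2,3], [2,4], [3,4], [3,5]
  2-simplices (1): [2,3,4]

giving chain groups C_0 ≅ Z^6, C_1 ≅ Z^7, C_2 ≅ Z^1.

The boundary map ∂_1: C_1 → C_0 sends each edge [p,q] (with p < q) to q − p. For instance
  ∂[2,3] = [3] − [2].
This gives a 6×7 integer matrix of rank 5; reducing to Smith normal form yields diagonal entries (1,1,1,1,1).

∂_2: C_2 → C_1 sends each 2-simplex [p,q,r] to [q,r] − [p,r] + [p,q]. For instance
  ∂[2,3,4] = [3,4] − [2,4] + [2,3].
The resulting 7×1 matrix has rank 1, and its Smith normal form has invariant factors (1).

Reading off H_k = ker ∂_k / im ∂_{k+1}:

  H_0: rank C_0 − rank ∂_1 = 6 − 5 = 1, and the invariant factors of ∂_1 are all 1, so H_0 ≅ Z.
  H_1: rank ker ∂_1 − rank ∂_2 = (7 − 5) − 1 = 1, and the invariant factors of ∂_2 are all 1, so H_1 ≅ Z.
  H_2: rank ker ∂_2 − rank ∂_3 = (1 − 1) − 0 = 0, and there is no ∂_3, so H_2 ≅ 0.

As a check, the Euler characteristic is 6 − 7 + 1 = 0, which agrees with 1 − 1 + 0 = 0.

H_0 = Z,  H_1 = Z,  H_2 = 0.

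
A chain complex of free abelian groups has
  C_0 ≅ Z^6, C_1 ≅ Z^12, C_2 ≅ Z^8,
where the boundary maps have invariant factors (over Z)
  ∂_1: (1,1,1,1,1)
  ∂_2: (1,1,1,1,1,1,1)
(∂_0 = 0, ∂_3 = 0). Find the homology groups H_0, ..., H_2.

H_0: b_0 = 6 − 0 − 5 = 1; torsion from ∂_1 factors > 1: none. So H_0 ≅ Z.
H_1: b_1 = 12 − 5 − 7 = 0; torsion from ∂_2 factors > 1: none. So H_1 ≅ 0.
H_2: b_2 = 8 − 7 − 0 = 1; torsion from ∂_3 factors > 1: none. So H_2 ≅ Z.

H_0 ≅ Z,  H_1 = 0,  H_2 ≅ Z.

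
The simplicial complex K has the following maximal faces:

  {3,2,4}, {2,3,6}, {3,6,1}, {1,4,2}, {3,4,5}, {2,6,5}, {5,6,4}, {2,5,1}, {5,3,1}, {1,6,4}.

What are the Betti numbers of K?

b_0 = 1, b_1 = 0, b_2 = 0.

Fix the vertex order 1 < 2 < 3 < 4 < 5 < 6 and write every simplex with vertices in increasing order. Then dim K = 2 and the simplices of K are:

  0-simplices (6): [1], [2], [3], [4], [5], [6]
  1-simplices (15): [1,2], [1,3], [1,4], [1,5], [1,6], [2,3], [2,4], [2,5], [2,6], [3,4], [3,5], [3,6], [4,5], [4,6], [5,6]
  2-simplices (10): [1,2,4], [1,2,5], [1,3,5], [1,3,6], [1,4,6], [2,3,4], [2,3,6], [2,5,6], [3,4,5], [4,5,6]

Hence C_0 ≅ Z^6, C_1 ≅ Z^15, C_2 ≅ Z^10.

Boundary ∂_1: C_1 → C_0 is given by ∂[p,q] = [q] − [p]. For instance
  ∂[2,5] = [5] − [2].
As a 6×15 matrix over Z this has rank 5, with invariant factors (1,1,1,1,1).

Boundary ∂_2: C_2 → C_1 maps a triangle to the signed sum of its edges. For instance
  ∂[2,5,6] = [5,6] − [2,6] + [2,5],
  ∂[1,3,5] = [3,5] − [1,5] + [1,3].
The 15×10 boundary matrix has rank 10 and Smith normal form diag(1,1,1,1,1,1,1,1,1,2).

Computing H_k = (kernel of ∂_k) / (image of ∂_{k+1}):

  H_0: rank C_0 − rank ∂_1 = 6 − 5 = 1, and the invariant factors of ∂_1 are all 1, so H_0 ≅ Z.
  H_1: rank ker ∂_1 − rank ∂_2 = (15 − 5) − 10 = 0, and ∂_2 has invariant factor 2 > 1, so H_1 ≅ Z_2.
  H_2: rank ker ∂_2 − rank ∂_3 = (10 − 10) − 0 = 0, and there is no ∂_3, so H_2 ≅ 0.

As a check, the Euler characteristic is 6 − 15 + 10 = 1, which agrees with 1 − 0 + 0 = 1.

Hence the Betti numbers are b_0 = 1, b_1 = 0, b_2 = 0.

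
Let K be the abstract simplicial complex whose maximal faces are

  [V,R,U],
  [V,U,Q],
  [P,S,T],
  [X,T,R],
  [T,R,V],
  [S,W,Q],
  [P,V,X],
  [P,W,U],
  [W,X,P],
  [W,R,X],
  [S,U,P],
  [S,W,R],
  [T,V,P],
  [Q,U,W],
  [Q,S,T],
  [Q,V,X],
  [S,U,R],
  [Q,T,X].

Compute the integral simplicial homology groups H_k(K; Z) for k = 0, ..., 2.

H_0 = Z,  H_1 = Z ⊕ Z_2,  H_2 = 0.

Order the vertices as P < Q < R < S < T < U < V < W < X. Listing each simplex with vertices in this order, K has dimension 2 with simplices:

  0-simplices (9): P, Q, R, S, T, U, V, W, X
  1-simplices (27): PS, PT, PU, PV, PW, PX, QS, QT, QU, QV, QW, QX, RS, RT, RU, RV, RW, RX, ST, SU, SW, TV, TX, UV, UW, VX, WX
  2-simplices (18): PST, PSU, PTV, PUW, PVX, PWX, QST, QSW, QTX, QUV, QUW, QVX, RSU, RSW, RTV, RTX, RUV, RWX

Hence C_0 ≅ Z^9, C_1 ≅ Z^27, C_2 ≅ Z^18.

The boundary map ∂_1: C_1 → C_0 maps an edge to its endpoints' difference, ∂[p,q] = q − p. For instance
  ∂PU = U − P.
This gives a 9×27 integer matrix of rank 8; reducing to Smith normal form yields diagonal entries (1,1,1,1,1,1,1,1).

The boundary map ∂_2: C_2 → C_1 sends each 2-simplex [p,q,r] to [q,r] − [p,r] + [p,q]. For instance
  ∂RTV = TV − RV + RT,
  ∂PSU = SU − PU + PS.
This gives a 27×18 integer matrix of rank 18; reducing to Smith normal form yields diagonal entries (1,1,1,1,1,1,1,1,1,1,1,1,1,1,1,1,1,2).

Now H_k = ker ∂_k / im ∂_{k+1}, so:

  H_0: rank C_0 − rank ∂_1 = 9 − 8 = 1, and the invariant factors of ∂_1 are all 1, so H_0 = Z.
  H_1: rank ker ∂_1 − rank ∂_2 = (27 − 8) − 18 = 1, and ∂_2 has invariant factor 2 > 1, so H_1 = Z ⊕ Z_2.
  H_2: rank ker ∂_2 − rank ∂_3 = (18 − 18) − 0 = 0, and there is no ∂_3, so H_2 = 0.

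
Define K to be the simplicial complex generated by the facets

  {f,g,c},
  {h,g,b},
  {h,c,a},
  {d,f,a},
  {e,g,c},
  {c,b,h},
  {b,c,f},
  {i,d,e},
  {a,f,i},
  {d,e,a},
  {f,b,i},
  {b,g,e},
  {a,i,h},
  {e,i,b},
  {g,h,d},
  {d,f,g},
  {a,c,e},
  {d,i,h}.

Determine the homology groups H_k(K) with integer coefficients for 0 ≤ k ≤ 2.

Fix the vertex order a < b < c < d < e < f < g < h < i and write every simplex with vertices in increasing order. Then dim K = 2 and the simplices of K are:

  0-simplices (9): a, b, c, d, e, f, g, h, i
  1-simplices (27): ac, ad, ae, af, ah, ai, bc, be, bf, bg, bh, bi, ce, cf, cg, ch, de, df, dg, dh, di, eg, ei, fg, fi, gh, hi
  2-simplices (18): ace, ach, ade, adf, afi, ahi, bcf, bch, beg, bei, bfi, bgh, ceg, cfg, dei, dfg, dgh, dhi

so the chain groups are C_0 ≅ Z^9, C_1 ≅ Z^27, C_2 ≅ Z^18.

∂_1: C_1 → C_0 maps an edge to its endpoints' difference, ∂[p,q] = q − p.
The 9×27 boundary matrix has rank 8 and Smith normal form diag(1,1,1,1,1,1,1,1).

Boundary ∂_2: C_2 → C_1 maps a triangle to the signed sum of its edges. For instance
  ∂ceg = eg − cg + ce,
  ∂ace = ce − ae + ac.
As a 27×18 matrix over Z this has rank 18, with invariant factors (1,1,1,1,1,1,1,1,1,1,1,1,1,1,1,1,1,2).

Reading off H_k = ker ∂_k / im ∂_{k+1}:

  H_0: rank C_0 − rank ∂_1 = 9 − 8 = 1, and the invariant factors of ∂_1 are all 1, so H_0 ≅ Z.
  H_1: rank ker ∂_1 − rank ∂_2 = (27 − 8) − 18 = 1, and ∂_2 has invariant factor 2 > 1, so H_1 ≅ Z ⊕ Z/2Z.
  H_2: rank ker ∂_2 − rank ∂_3 = (18 − 18) − 0 = 0, and there is no ∂_3, so H_2 ≅ 0.

As a check, the Euler characteristic is 9 − 27 + 18 = 0, which agrees with 1 − 1 + 0 = 0.

H_0 ≅ Z,  H_1 ≅ Z ⊕ Z/2Z,  H_2 = 0.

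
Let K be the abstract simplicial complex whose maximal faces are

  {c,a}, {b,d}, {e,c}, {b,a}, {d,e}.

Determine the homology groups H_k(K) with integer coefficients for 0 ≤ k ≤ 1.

Take the total order a < b < c < d < e on the vertex set. Then K (dimension 1) consists of the simplices:

  0-simplices (5): a, b, c, d, e
  1-simplices (5): ab, ac, bd, ce, de

so the chain groups are C_0 ≅ Z^5, C_1 ≅ Z^5.

∂_1: C_1 → C_0 is given by ∂[p,q] = [q] − [p]. For instance
  ∂de = e − d.
This gives a 5×5 integer matrix of rank 4; reducing to Smith normal form yields diagonal entries (1,1,1,1).

Now H_k = ker ∂_k / im ∂_{k+1}, so:

  H_0: rank C_0 − rank ∂_1 = 5 − 4 = 1, and the invariant factors of ∂_1 are all 1, so H_0 ≅ Z.
  H_1: rank ker ∂_1 − rank ∂_2 = (5 − 4) − 0 = 1, and there is no ∂_2, so H_1 ≅ Z.

As a check, the Euler characteristic is 5 − 5 = 0, which agrees with 1 − 1 = 0.

H_0 ≅ Z,  H_1 ≅ Z.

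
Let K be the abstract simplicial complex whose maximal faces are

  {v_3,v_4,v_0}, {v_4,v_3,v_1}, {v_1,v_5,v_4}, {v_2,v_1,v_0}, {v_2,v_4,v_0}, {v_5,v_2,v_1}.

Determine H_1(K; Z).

We work with the vertex ordering v_0 < v_1 < v_2 < v_3 < v_4 < v_5. The simplices of K, each written with vertices in increasing order, are:

  0-simplices (6): [v_0], [v_1], [v_2], [v_3], [v_4], [v_5]
  1-simplices (12): [v_0,v_1], [v_0,v_2], [v_0,v_3], [v_0,v_4], [v_1,v_2], [v_1,v_3], [v_1,v_4], [v_1,v_5], [v_2,v_4], [v_2,v_5], [v_3,v_4], [v_4,v_5]
  2-simplices (6): [v_0,v_1,v_2], [v_0,v_2,v_4], [v_0,v_3,v_4], [v_1,v_2,v_5], [v_1,v_3,v_4], [v_1,v_4,v_5]

giving chain groups C_0 ≅ Z^6, C_1 ≅ Z^12, C_2 ≅ Z^6.

∂_1: C_1 → C_0 maps an edge to its endpoints' difference, ∂[p,q] = q − p.
The 6×12 boundary matrix has rank 5 and Smith normal form diag(1,1,1,1,1).

The boundary map ∂_2: C_2 → C_1 acts by ∂[p,q,r] = [q,r] − [p,r] + [p,q]. For instance
  ∂[v_0,v_3,v_4] = [v_3,v_4] − [v_0,v_4] + [v_0,v_3],
  ∂[v_1,v_4,v_5] = [v_4,v_5] − [v_1,v_5] + [v_1,v_4].
This gives a 12×6 integer matrix of rank 6; reducing to Smith normal form yields diagonal entries (1,1,1,1,1,1).

Now H_k = ker ∂_k / im ∂_{k+1}, so:

  H_1: rank ker ∂_1 − rank ∂_2 = (12 − 5) − 6 = 1, and the invariant factors of ∂_2 are all 1, so H_1 = Z.

(K is a triangulation of the cylinder S^1 x I.)

H_1 ≅ Z.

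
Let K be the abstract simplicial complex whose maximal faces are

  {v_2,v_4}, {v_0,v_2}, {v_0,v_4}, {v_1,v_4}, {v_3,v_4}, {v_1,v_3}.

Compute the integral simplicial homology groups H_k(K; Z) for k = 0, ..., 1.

H_0 ≅ Z,  H_1 ≅ Z^2.

Order the vertices as v_0 < v_1 < v_2 < v_3 < v_4. Listing each simplex with vertices in this order, K has dimension 1 with simplices:

  0-simplices (5): [v_0], [v_1], [v_2], [v_3], [v_4]
  1-simplices (6): [v_0,v_2], [v_0,v_4], [v_1,v_3], [v_1,v_4], [v_2,v_4], [v_3,v_4]

giving chain groups C_0 ≅ Z^5, C_1 ≅ Z^6.

∂_1: C_1 → C_0 sends each edge [p,q] (with p < q) to q − p. For instance
  ∂[v_1,v_4] = [v_4] − [v_1].
As a 5×6 matrix over Z this has rank 4, with invariant factors (1,1,1,1).

From H_k ≅ ker(∂_k) / im(∂_{k+1}) we obtain:

  H_0: rank C_0 − rank ∂_1 = 5 − 4 = 1, and the invariant factors of ∂_1 are all 1, so H_0 = Z.
  H_1: rank ker ∂_1 − rank ∂_2 = (6 − 4) − 0 = 2, and there is no ∂_2, so H_1 = Z^2.

(K is a triangulation of a wedge of 2 circles.)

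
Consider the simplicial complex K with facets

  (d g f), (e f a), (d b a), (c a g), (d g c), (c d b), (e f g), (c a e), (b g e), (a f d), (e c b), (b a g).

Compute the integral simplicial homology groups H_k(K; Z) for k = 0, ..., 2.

H_0 ≅ Z,  H_1 ≅ Z_2,  H_2 = 0.

We work with the vertex ordering a < b < c < d < e < f < g. The simplices of K, each written with vertices in increasing order, are:

  0-simplices (7): a, b, c, d, e, f, g
  1-simplices (18): ab, ac, ad, ae, af, ag, bc, bd, be, bg, cd, ce, cg, df, dg, ef, eg, fg
  2-simplices (12): abd, abg, ace, acg, adf, aef, bcd, bce, beg, cdg, dfg, efg

giving chain groups C_0 ≅ Z^7, C_1 ≅ Z^18, C_2 ≅ Z^12.

The boundary map ∂_1: C_1 → C_0 sends each edge [p,q] (with p < q) to q − p.
The 7×18 boundary matrix has rank 6 and Smith normal form diag(1,1,1,1,1,1).

∂_2: C_2 → C_1 acts by ∂[p,q,r] = [q,r] − [p,r] + [p,q]. For instance
  ∂beg = eg − bg + be,
  ∂adf = df − af + ad.
This gives a 18×12 integer matrix of rank 12; reducing to Smith normal form yields diagonal entries (1,1,1,1,1,1,1,1,1,1,1,2).

Reading off H_k = ker ∂_k / im ∂_{k+1}:

  H_0: rank C_0 − rank ∂_1 = 7 − 6 = 1, and the invariant factors of ∂_1 are all 1, so H_0 = Z.
  H_1: rank ker ∂_1 − rank ∂_2 = (18 − 6) − 12 = 0, and ∂_2 has invariant factor 2 > 1, so H_1 = Z_2.
  H_2: rank ker ∂_2 − rank ∂_3 = (12 − 12) − 0 = 0, and there is no ∂_3, so H_2 = 0.

(K is a triangulation of the real projective plane RP^2.)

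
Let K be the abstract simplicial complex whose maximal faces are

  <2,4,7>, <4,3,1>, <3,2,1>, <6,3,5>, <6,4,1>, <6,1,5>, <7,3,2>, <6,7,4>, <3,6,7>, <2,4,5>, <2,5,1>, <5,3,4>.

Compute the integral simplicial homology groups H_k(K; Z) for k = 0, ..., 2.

H_0 ≅ Z,  H_1 ≅ Z/2,  H_2 = 0.

We work with the vertex ordering 1 < 2 < 3 < 4 < 5 < 6 < 7. The simplices of K, each written with vertices in increasing order, are:

  0-simplices (7): [1], [2], [3], [4], [5], [6], [7]
  1-simplices (18): [1,2], [1,3], [1,4], [1,5], [1,6], [2,3], [2,4], [2,5], [2,7], [3,4], [3,5], [3,6], [3,7], [4,5], [4,6], [4,7], [5,6], [6,7]
  2-simplices (12): [1,2,3], [1,2,5], [1,3,4], [1,4,6], [1,5,6], [2,3,7], [2,4,5], [2,4,7], [3,4,5], [3,5,6], [3,6,7], [4,6,7]

Hence C_0 ≅ Z^7, C_1 ≅ Z^18, C_2 ≅ Z^12.

Boundary ∂_1: C_1 → C_0 is given by ∂[p,q] = [q] − [p]. For instance
  ∂[4,6] = [6] − [4].
This gives a 7×18 integer matrix of rank 6; reducing to Smith normal form yields diagonal entries (1,1,1,1,1,1).

Boundary ∂_2: C_2 → C_1 maps a triangle to the signed sum of its edges. For instance
  ∂[3,5,6] = [5,6] − [3,6] + [3,5],
  ∂[2,3,7] = [3,7] − [2,7] + [2,3].
As a 18×12 matrix over Z this has rank 12, with invariant factors (1,1,1,1,1,1,1,1,1,1,1,2).

Now H_k = ker ∂_k / im ∂_{k+1}, so:

  H_0: rank C_0 − rank ∂_1 = 7 − 6 = 1, and the invariant factors of ∂_1 are all 1, so H_0 ≅ Z.
  H_1: rank ker ∂_1 − rank ∂_2 = (18 − 6) − 12 = 0, and ∂_2 has invariant factor 2 > 1, so H_1 ≅ Z/2.
  H_2: rank ker ∂_2 − rank ∂_3 = (12 − 12) − 0 = 0, and there is no ∂_3, so H_2 ≅ 0.

As a check, the Euler characteristic is 7 − 18 + 12 = 1, which agrees with 1 − 0 + 0 = 1.
(K is a triangulation of the real projective plane RP^2.)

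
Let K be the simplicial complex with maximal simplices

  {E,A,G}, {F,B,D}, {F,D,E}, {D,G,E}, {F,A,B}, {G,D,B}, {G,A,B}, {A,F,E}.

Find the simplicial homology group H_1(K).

H_1 ≅ 0.

Fix the vertex order A < B < D < E < F < G and write every simplex with vertices in increasing order. Then dim K = 2 and the simplices of K are:

  0-simplices (6): A, B, D, E, F, G
  1-simplices (12): AB, AE, AF, AG, BD, BF, BG, DE, DF, DG, EF, EG
  2-simplices (8): ABF, ABG, AEF, AEG, BDF, BDG, DEF, DEG

giving chain groups C_0 ≅ Z^6, C_1 ≅ Z^12, C_2 ≅ Z^8.

Boundary ∂_1: C_1 → C_0 sends each edge [p,q] (with p < q) to q − p. For instance
  ∂BG = G − B.
This gives a 6×12 integer matrix of rank 5; reducing to Smith normal form yields diagonal entries (1,1,1,1,1).

Boundary ∂_2: C_2 → C_1 acts by ∂[p,q,r] = [q,r] − [p,r] + [p,q]. For instance
  ∂DEF = EF − DF + DE,
  ∂ABG = BG − AG + AB.
As a 12×8 matrix over Z this has rank 7, with invariant factors (1,1,1,1,1,1,1).

Reading off H_k = ker ∂_k / im ∂_{k+1}:

  H_1: rank ker ∂_1 − rank ∂_2 = (12 − 5) − 7 = 0, and the invariant factors of ∂_2 are all 1, so H_1 ≅ 0.

(K is a triangulation of the 2-sphere S^2.)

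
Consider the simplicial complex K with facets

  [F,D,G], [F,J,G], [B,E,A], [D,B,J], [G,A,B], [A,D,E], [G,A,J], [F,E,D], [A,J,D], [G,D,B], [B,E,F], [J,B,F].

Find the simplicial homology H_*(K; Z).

Order the vertices as A < B < D < E < F < G < J. Listing each simplex with vertices in this order, K has dimension 2 with simplices:

  0-simplices (7): A, B, D, E, F, G, J
  1-simplices (18): AB, AD, AE, AG, AJ, BD, BE, BF, BG, BJ, DE, DF, DG, DJ, EF, FG, FJ, GJ
  2-simplices (12): ABE, ABG, ADE, ADJ, AGJ, BDG, BDJ, BEF, BFJ, DEF, DFG, FGJ

giving chain groups C_0 ≅ Z^7, C_1 ≅ Z^18, C_2 ≅ Z^12.

∂_1: C_1 → C_0 is given by ∂[p,q] = [q] − [p].
As a 7×18 matrix over Z this has rank 6, with invariant factors (1,1,1,1,1,1).

∂_2: C_2 → C_1 maps a triangle to the signed sum of its edges. For instance
  ∂ADJ = DJ − AJ + AD,
  ∂DEF = EF − DF + DE.
The resulting 18×12 matrix has rank 12, and its Smith normal form has invariant factors (1,1,1,1,1,1,1,1,1,1,1,2).

Computing H_k = (kernel of ∂_k) / (image of ∂_{k+1}):

  H_0: rank C_0 − rank ∂_1 = 7 − 6 = 1, and the invariant factors of ∂_1 are all 1, so H_0 ≅ Z.
  H_1: rank ker ∂_1 − rank ∂_2 = (18 − 6) − 12 = 0, and ∂_2 has invariant factor 2 > 1, so H_1 ≅ Z_2.
  H_2: rank ker ∂_2 − rank ∂_3 = (12 − 12) − 0 = 0, and there is no ∂_3, so H_2 ≅ 0.

As a check, the Euler characteristic is 7 − 18 + 12 = 1, which agrees with 1 − 0 + 0 = 1.

H_0 = Z,  H_1 = Z_2,  H_2 = 0.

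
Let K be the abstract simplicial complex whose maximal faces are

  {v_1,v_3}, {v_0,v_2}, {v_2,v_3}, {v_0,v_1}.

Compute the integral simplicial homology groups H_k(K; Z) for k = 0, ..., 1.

H_0 ≅ Z,  H_1 ≅ Z.

Fix the vertex order v_0 < v_1 < v_2 < v_3 and write every simplex with vertices in increasing order. Then dim K = 1 and the simplices of K are:

  0-simplices (4): [v_0], [v_1], [v_2], [v_3]
  1-simplices (4): [v_0,v_1], [v_0,v_2], [v_1,v_3], [v_2,v_3]

so the chain groups are C_0 ≅ Z^4, C_1 ≅ Z^4.

∂_1: C_1 → C_0 sends each edge [p,q] (with p < q) to q − p.
As a 4×4 matrix over Z this has rank 3, with invariant factors (1,1,1).

From H_k ≅ ker(∂_k) / im(∂_{k+1}) we obtain:

  H_0: rank C_0 − rank ∂_1 = 4 − 3 = 1, and the invariant factors of ∂_1 are all 1, so H_0 ≅ Z.
  H_1: rank ker ∂_1 − rank ∂_2 = (4 − 3) − 0 = 1, and there is no ∂_2, so H_1 ≅ Z.

As a check, the Euler characteristic is 4 − 4 = 0, which agrees with 1 − 1 = 0.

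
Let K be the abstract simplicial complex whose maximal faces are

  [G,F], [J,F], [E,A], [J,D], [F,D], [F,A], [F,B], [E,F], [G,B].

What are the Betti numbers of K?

K has 7 vertices, 9 edges.
rank ∂_0 = 0, rank ∂_1 = 6 ⇒ b_0 = 7 − 0 − 6 = 1; all invariant factors of ∂_1 are 1 so no torsion. So H_0 = Z.
rank ∂_1 = 6, rank ∂_2 = 0 ⇒ b_1 = 9 − 6 − 0 = 3. So H_1 = Z^3.

b_0 = 1, b_1 = 3.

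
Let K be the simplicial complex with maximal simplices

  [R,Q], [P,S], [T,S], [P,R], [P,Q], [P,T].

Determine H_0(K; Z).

H_0 = Z.

We work with the vertex ordering P < Q < R < S < T. The simplices of K, each written with vertices in increasing order, are:

  0-simplices (5): P, Q, R, S, T
  1-simplices (6): PQ, PR, PS, PT, QR, ST

giving chain groups C_0 ≅ Z^5, C_1 ≅ Z^6.

The boundary map ∂_1: C_1 → C_0 is given by ∂[p,q] = [q] − [p]. For instance
  ∂PS = S − P.
This gives a 5×6 integer matrix of rank 4; reducing to Smith normal form yields diagonal entries (1,1,1,1).

From H_k ≅ ker(∂_k) / im(∂_{k+1}) we obtain:

  H_0: rank C_0 − rank ∂_1 = 5 − 4 = 1, and the invariant factors of ∂_1 are all 1, so H_0 ≅ Z.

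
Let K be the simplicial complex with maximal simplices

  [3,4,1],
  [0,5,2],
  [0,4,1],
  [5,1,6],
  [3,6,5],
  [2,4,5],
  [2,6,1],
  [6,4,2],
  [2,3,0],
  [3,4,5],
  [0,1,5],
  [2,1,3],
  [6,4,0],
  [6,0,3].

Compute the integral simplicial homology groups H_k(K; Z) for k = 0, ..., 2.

Fix the vertex order 0 < 1 < 2 < 3 < 4 < 5 < 6 and write every simplex with vertices in increasing order. Then dim K = 2 and the simplices of K are:

  0-simplices (7): [0], [1], [2], [3], [4], [5], [6]
  1-simplices (21): [0,1], [0,2], [0,3], [0,4], [0,5], [0,6], [1,2], [1,3], [1,4], [1,5], [1,6], [2,3], [2,4], [2,5], [2,6], [3,4], [3,5], [3,6], [4,5], [4,6], [5,6]
  2-simplices (14): [0,1,4], [0,1,5], [0,2,3], [0,2,5], [0,3,6], [0,4,6], [1,2,3], [1,2,6], [1,3,4], [1,5,6], [2,4,5], [2,4,6], [3,4,5], [3,5,6]

so the chain groups are C_0 ≅ Z^7, C_1 ≅ Z^21, C_2 ≅ Z^14.

The boundary map ∂_1: C_1 → C_0 sends each edge [p,q] (with p < q) to q − p.
The resulting 7×21 matrix has rank 6, and its Smith normal form has invariant factors (1,1,1,1,1,1).

∂_2: C_2 → C_1 acts by ∂[p,q,r] = [q,r] − [p,r] + [p,q]. For instance
  ∂[0,3,6] = [3,6] − [0,6] + [0,3],
  ∂[0,1,5] = [1,5] − [0,5] + [0,1].
The 21×14 boundary matrix has rank 13 and Smith normal form diag(1,1,1,1,1,1,1,1,1,1,1,1,1).

Now H_k = ker ∂_k / im ∂_{k+1}, so:

  H_0: rank C_0 − rank ∂_1 = 7 − 6 = 1, and the invariant factors of ∂_1 are all 1, so H_0 ≅ Z.
  H_1: rank ker ∂_1 − rank ∂_2 = (21 − 6) − 13 = 2, and the invariant factors of ∂_2 are all 1, so H_1 ≅ Z^2.
  H_2: rank ker ∂_2 − rank ∂_3 = (14 − 13) − 0 = 1, and there is no ∂_3, so H_2 ≅ Z.

As a check, the Euler characteristic is 7 − 21 + 14 = 0, which agrees with 1 − 2 + 1 = 0.

H_0 = Z,  H_1 = Z^2,  H_2 = Z.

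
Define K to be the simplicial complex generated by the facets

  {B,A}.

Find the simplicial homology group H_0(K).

H_0 ≅ Z.

Order the vertices as A < B. Listing each simplex with vertices in this order, K has dimension 1 with simplices:

  0-simplices (2): A, B
  1-simplices (1): AB

giving chain groups C_0 ≅ Z^2, C_1 ≅ Z^1.

∂_1: C_1 → C_0 maps an edge to its endpoints' difference, ∂[p,q] = q − p. For instance
  ∂AB = B − A.
The 2×1 boundary matrix has rank 1 and Smith normal form diag(1).

From H_k ≅ ker(∂_k) / im(∂_{k+1}) we obtain:

  H_0: rank C_0 − rank ∂_1 = 2 − 1 = 1, and the invariant factors of ∂_1 are all 1, so H_0 = Z.

(K is a triangulation of the 1-simplex.)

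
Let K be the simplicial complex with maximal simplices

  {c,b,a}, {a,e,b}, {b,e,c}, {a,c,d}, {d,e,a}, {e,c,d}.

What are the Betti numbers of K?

K has 5 vertices, 9 edges, 6 triangles.
rank ∂_0 = 0, rank ∂_1 = 4 ⇒ b_0 = 5 − 0 − 4 = 1; all invariant factors of ∂_1 are 1 so no torsion. So H_0 = Z.
rank ∂_1 = 4, rank ∂_2 = 5 ⇒ b_1 = 9 − 4 − 5 = 0; all invariant factors of ∂_2 are 1 so no torsion. So H_1 = 0.
rank ∂_2 = 5, rank ∂_3 = 0 ⇒ b_2 = 6 − 5 − 0 = 1. So H_2 = Z.

b_0 = 1, b_1 = 0, b_2 = 1.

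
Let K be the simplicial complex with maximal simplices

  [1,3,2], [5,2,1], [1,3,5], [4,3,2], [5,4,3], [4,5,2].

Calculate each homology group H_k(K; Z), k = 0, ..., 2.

We work with the vertex ordering 1 < 2 < 3 < 4 < 5. The simplices of K, each written with vertices in increasing order, are:

  0-simplices (5): [1], [2], [3], [4], [5]
  1-simplices (9): [1,2], [1,3], [1,5], [2,3], [2,4], [2,5], [3,4], [3,5], [4,5]
  2-simplices (6): [1,2,3], [1,2,5], [1,3,5], [2,3,4], [2,4,5], [3,4,5]

so the chain groups are C_0 ≅ Z^5, C_1 ≅ Z^9, C_2 ≅ Z^6.

The boundary map ∂_1: C_1 → C_0 sends each edge [p,q] (with p < q) to q − p. For instance
  ∂[2,3] = [3] − [2].
The 5×9 boundary matrix has rank 4 and Smith normal form diag(1,1,1,1).

The boundary map ∂_2: C_2 → C_1 acts by ∂[p,q,r] = [q,r] − [p,r] + [p,q]. For instance
  ∂[3,4,5] = [4,5] − [3,5] + [3,4],
  ∂[2,4,5] = [4,5] − [2,5] + [2,4].
The 9×6 boundary matrix has rank 5 and Smith normal form diag(1,1,1,1,1).

Computing H_k = (kernel of ∂_k) / (image of ∂_{k+1}):

  H_0: rank C_0 − rank ∂_1 = 5 − 4 = 1, and the invariant factors of ∂_1 are all 1, so H_0 = Z.
  H_1: rank ker ∂_1 − rank ∂_2 = (9 − 4) − 5 = 0, and the invariant factors of ∂_2 are all 1, so H_1 = 0.
  H_2: rank ker ∂_2 − rank ∂_3 = (6 − 5) − 0 = 1, and there is no ∂_3, so H_2 = Z.

As a check, the Euler characteristic is 5 − 9 + 6 = 2, which agrees with 1 − 0 + 1 = 2.

H_0 ≅ Z,  H_1 = 0,  H_2 ≅ Z.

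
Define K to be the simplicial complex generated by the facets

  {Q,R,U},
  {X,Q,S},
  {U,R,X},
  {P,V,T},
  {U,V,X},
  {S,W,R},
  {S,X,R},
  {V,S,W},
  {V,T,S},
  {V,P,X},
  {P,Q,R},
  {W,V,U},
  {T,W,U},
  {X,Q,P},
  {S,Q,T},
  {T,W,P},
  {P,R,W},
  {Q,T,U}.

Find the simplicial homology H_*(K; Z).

H_0 = Z,  H_1 = Z ⊕ Z_2,  H_2 = 0.

We work with the vertex ordering P < Q < R < S < T < U < V < W < X. The simplices of K, each written with vertices in increasing order, are:

  0-simplices (9): P, Q, R, S, T, U, V, W, X
  1-simplices (27): PQ, PR, PT, PV, PW, PX, QR, QS, QT, QU, QX, RS, RU, RW, RX, ST, SV, SW, SX, TU, TV, TW, UV, UW, UX, VW, VX
  2-simplices (18): PQR, PQX, PRW, PTV, PTW, PVX, QRU, QST, QSX, QTU, RSW, RSX, RUX, STV, SVW, TUW, UVW, UVX

giving chain groups C_0 ≅ Z^9, C_1 ≅ Z^27, C_2 ≅ Z^18.

Boundary ∂_1: C_1 → C_0 sends each edge [p,q] (with p < q) to q − p.
The 9×27 boundary matrix has rank 8 and Smith normal form diag(1,1,1,1,1,1,1,1).

The boundary map ∂_2: C_2 → C_1 acts by ∂[p,q,r] = [q,r] − [p,r] + [p,q]. For instance
  ∂PTV = TV − PV + PT,
  ∂PRW = RW − PW + PR.
The 27×18 boundary matrix has rank 18 and Smith normal form diag(1,1,1,1,1,1,1,1,1,1,1,1,1,1,1,1,1,2).

Reading off H_k = ker ∂_k / im ∂_{k+1}:

  H_0: rank C_0 − rank ∂_1 = 9 − 8 = 1, and the invariant factors of ∂_1 are all 1, so H_0 ≅ Z.
  H_1: rank ker ∂_1 − rank ∂_2 = (27 − 8) − 18 = 1, and ∂_2 has invariant factor 2 > 1, so H_1 ≅ Z ⊕ Z_2.
  H_2: rank ker ∂_2 − rank ∂_3 = (18 − 18) − 0 = 0, and there is no ∂_3, so H_2 ≅ 0.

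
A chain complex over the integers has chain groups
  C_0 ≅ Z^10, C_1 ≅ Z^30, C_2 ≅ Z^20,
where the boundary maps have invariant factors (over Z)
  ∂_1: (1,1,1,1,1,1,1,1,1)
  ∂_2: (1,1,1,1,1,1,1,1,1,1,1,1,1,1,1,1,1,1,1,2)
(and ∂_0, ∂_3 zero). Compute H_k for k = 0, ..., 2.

H_0 ≅ Z,  H_1 ≅ Z × Z/2,  H_2 = 0.

H_0: b_0 = 10 − 0 − 9 = 1; torsion from ∂_1 factors > 1: none. So H_0 ≅ Z.
H_1: b_1 = 30 − 9 − 20 = 1; torsion from ∂_2 factors > 1: [2]. So H_1 ≅ Z × Z/2.
H_2: b_2 = 20 − 20 − 0 = 0; torsion from ∂_3 factors > 1: none. So H_2 ≅ 0.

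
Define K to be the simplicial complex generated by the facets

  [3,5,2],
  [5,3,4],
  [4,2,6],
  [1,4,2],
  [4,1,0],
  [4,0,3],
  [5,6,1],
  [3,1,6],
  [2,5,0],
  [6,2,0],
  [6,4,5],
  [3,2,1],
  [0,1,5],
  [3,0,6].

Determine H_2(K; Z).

H_2 = Z.

Order the vertices as 0 < 1 < 2 < 3 < 4 < 5 < 6. Listing each simplex with vertices in this order, K has dimension 2 with simplices:

  0-simplices (7): [0], [1], [2], [3], [4], [5], [6]
  1-simplices (21): [0,1], [0,2], [0,3], [0,4], [0,5], [0,6], [1,2], [1,3], [1,4], [1,5], [1,6], [2,3], [2,4], [2,5], [2,6], [3,4], [3,5], [3,6], [4,5], [4,6], [5,6]
  2-simplices (14): [0,1,4], [0,1,5], [0,2,5], [0,2,6], [0,3,4], [0,3,6], [1,2,3], [1,2,4], [1,3,6], [1,5,6], [2,3,5], [2,4,6], [3,4,5], [4,5,6]

so the chain groups are C_0 ≅ Z^7, C_1 ≅ Z^21, C_2 ≅ Z^14.

The boundary map ∂_1: C_1 → C_0 is given by ∂[p,q] = [q] − [p].
As a 7×21 matrix over Z this has rank 6, with invariant factors (1,1,1,1,1,1).

∂_2: C_2 → C_1 acts by ∂[p,q,r] = [q,r] − [p,r] + [p,q]. For instance
  ∂[1,2,4] = [2,4] − [1,4] + [1,2],
  ∂[0,2,6] = [2,6] − [0,6] + [0,2].
This gives a 21×14 integer matrix of rank 13; reducing to Smith normal form yields diagonal entries (1,1,1,1,1,1,1,1,1,1,1,1,1).

Reading off H_k = ker ∂_k / im ∂_{k+1}:

  H_2: rank ker ∂_2 − rank ∂_3 = (14 − 13) − 0 = 1, and there is no ∂_3, so H_2 ≅ Z.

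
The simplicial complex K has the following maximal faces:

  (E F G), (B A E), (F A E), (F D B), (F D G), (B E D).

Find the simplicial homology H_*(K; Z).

H_0 = Z,  H_1 = Z,  H_2 = 0.

Take the total order A < B < D < E < F < G on the vertex set. Then K (dimension 2) consists of the simplices:

  0-simplices (6): A, B, D, E, F, G
  1-simplices (12): AB, AE, AF, BD, BE, BF, DE, DF, DG, EF, EG, FG
  2-simplices (6): ABE, AEF, BDE, BDF, DFG, EFG

giving chain groups C_0 ≅ Z^6, C_1 ≅ Z^12, C_2 ≅ Z^6.

∂_1: C_1 → C_0 sends each edge [p,q] (with p < q) to q − p.
As a 6×12 matrix over Z this has rank 5, with invariant factors (1,1,1,1,1).

Boundary ∂_2: C_2 → C_1 acts by ∂[p,q,r] = [q,r] − [p,r] + [p,q]. For instance
  ∂BDF = DF − BF + BD,
  ∂DFG = FG − DG + DF.
The resulting 12×6 matrix has rank 6, and its Smith normal form has invariant factors (1,1,1,1,1,1).

From H_k ≅ ker(∂_k) / im(∂_{k+1}) we obtain:

  H_0: rank C_0 − rank ∂_1 = 6 − 5 = 1, and the invariant factors of ∂_1 are all 1, so H_0 ≅ Z.
  H_1: rank ker ∂_1 − rank ∂_2 = (12 − 5) − 6 = 1, and the invariant factors of ∂_2 are all 1, so H_1 ≅ Z.
  H_2: rank ker ∂_2 − rank ∂_3 = (6 − 6) − 0 = 0, and there is no ∂_3, so H_2 ≅ 0.

(K is a triangulation of the cylinder S^1 x I.)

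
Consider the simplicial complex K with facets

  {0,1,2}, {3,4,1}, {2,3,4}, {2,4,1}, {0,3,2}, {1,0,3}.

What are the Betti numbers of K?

Order the vertices as 0 < 1 < 2 < 3 < 4. Listing each simplex with vertices in this order, K has dimension 2 with simplices:

  0-simplices (5): [0], [1], [2], [3], [4]
  1-simplices (9): [0,1], [0,2], [0,3], [1,2], [1,3], [1,4], [2,3], [2,4], [3,4]
  2-simplices (6): [0,1,2], [0,1,3], [0,2,3], [1,2,4], [1,3,4], [2,3,4]

so the chain groups are C_0 ≅ Z^5, C_1 ≅ Z^9, C_2 ≅ Z^6.

Boundary ∂_1: C_1 → C_0 sends each edge [p,q] (with p < q) to q − p.
As a 5×9 matrix over Z this has rank 4, with invariant factors (1,1,1,1).

Boundary ∂_2: C_2 → C_1 acts by ∂[p,q,r] = [q,r] − [p,r] + [p,q]. For instance
  ∂[0,1,2] = [1,2] − [0,2] + [0,1],
  ∂[0,2,3] = [2,3] − [0,3] + [0,2].
This gives a 9×6 integer matrix of rank 5; reducing to Smith normal form yields diagonal entries (1,1,1,1,1).

From H_k ≅ ker(∂_k) / im(∂_{k+1}) we obtain:

  H_0: rank C_0 − rank ∂_1 = 5 − 4 = 1, and the invariant factors of ∂_1 are all 1, so H_0 = Z.
  H_1: rank ker ∂_1 − rank ∂_2 = (9 − 4) − 5 = 0, and the invariant factors of ∂_2 are all 1, so H_1 = 0.
  H_2: rank ker ∂_2 − rank ∂_3 = (6 − 5) − 0 = 1, and there is no ∂_3, so H_2 = Z.

Hence the Betti numbers are b_0 = 1, b_1 = 0, b_2 = 1.

b_0 = 1, b_1 = 0, b_2 = 1.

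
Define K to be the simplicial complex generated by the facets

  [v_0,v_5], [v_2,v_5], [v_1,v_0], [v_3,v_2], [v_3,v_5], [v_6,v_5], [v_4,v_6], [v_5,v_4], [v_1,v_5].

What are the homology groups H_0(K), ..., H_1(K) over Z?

Order the vertices as v_0 < v_1 < v_2 < v_3 < v_4 < v_5 < v_6. Listing each simplex with vertices in this order, K has dimension 1 with simplices:

  0-simplices (7): [v_0], [v_1], [v_2], [v_3], [v_4], [v_5], [v_6]
  1-simplices (9): [v_0,v_1], [v_0,v_5], [v_1,v_5], [v_2,v_3], [v_2,v_5], [v_3,v_5], [v_4,v_5], [v_4,v_6], [v_5,v_6]

giving chain groups C_0 ≅ Z^7, C_1 ≅ Z^9.

The boundary map ∂_1: C_1 → C_0 sends each edge [p,q] (with p < q) to q − p. For instance
  ∂[v_0,v_1] = [v_1] − [v_0].
This gives a 7×9 integer matrix of rank 6; reducing to Smith normal form yields diagonal entries (1,1,1,1,1,1).

Now H_k = ker ∂_k / im ∂_{k+1}, so:

  H_0: rank C_0 − rank ∂_1 = 7 − 6 = 1, and the invariant factors of ∂_1 are all 1, so H_0 ≅ Z.
  H_1: rank ker ∂_1 − rank ∂_2 = (9 − 6) − 0 = 3, and there is no ∂_2, so H_1 ≅ Z^3.

(K is a triangulation of a wedge of 3 circles.)

H_0 = Z,  H_1 = Z^3.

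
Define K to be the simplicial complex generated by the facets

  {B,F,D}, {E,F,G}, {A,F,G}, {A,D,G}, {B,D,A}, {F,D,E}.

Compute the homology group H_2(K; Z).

Order the vertices as A < B < D < E < F < G. Listing each simplex with vertices in this order, K has dimension 2 with simplices:

  0-simplices (6): A, B, D, E, F, G
  1-simplices (12): AB, AD, AF, AG, BD, BF, DE, DF, DG, EF, EG, FG
  2-simplices (6): ABD, ADG, AFG, BDF, DEF, EFG

so the chain groups are C_0 ≅ Z^6, C_1 ≅ Z^12, C_2 ≅ Z^6.

Boundary ∂_1: C_1 → C_0 is given by ∂[p,q] = [q] − [p].
The resulting 6×12 matrix has rank 5, and its Smith normal form has invariant factors (1,1,1,1,1).

The boundary map ∂_2: C_2 → C_1 sends each 2-simplex [p,q,r] to [q,r] − [p,r] + [p,q]. For instance
  ∂AFG = FG − AG + AF,
  ∂BDF = DF − BF + BD.
This gives a 12×6 integer matrix of rank 6; reducing to Smith normal form yields diagonal entries (1,1,1,1,1,1).

Reading off H_k = ker ∂_k / im ∂_{k+1}:

  H_2: rank ker ∂_2 − rank ∂_3 = (6 − 6) − 0 = 0, and there is no ∂_3, so H_2 = 0.

H_2 = 0.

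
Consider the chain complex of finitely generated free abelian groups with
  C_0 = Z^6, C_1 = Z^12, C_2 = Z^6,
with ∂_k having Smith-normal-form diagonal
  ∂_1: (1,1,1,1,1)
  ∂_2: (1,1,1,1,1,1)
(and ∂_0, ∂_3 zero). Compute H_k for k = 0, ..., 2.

H_0: b_0 = 6 − 0 − 5 = 1; torsion from ∂_1 factors > 1: none. So H_0 ≅ Z.
H_1: b_1 = 12 − 5 − 6 = 1; torsion from ∂_2 factors > 1: none. So H_1 ≅ Z.
H_2: b_2 = 6 − 6 − 0 = 0; torsion from ∂_3 factors > 1: none. So H_2 ≅ 0.

H_0 ≅ Z,  H_1 ≅ Z,  H_2 = 0.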